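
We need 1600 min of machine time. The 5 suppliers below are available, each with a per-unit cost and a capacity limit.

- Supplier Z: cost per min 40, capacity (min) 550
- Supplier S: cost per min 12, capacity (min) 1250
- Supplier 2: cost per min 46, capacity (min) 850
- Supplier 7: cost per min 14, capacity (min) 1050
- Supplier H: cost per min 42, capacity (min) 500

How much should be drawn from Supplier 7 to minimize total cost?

350

Fill from the cheapest supplier first.
Supplier S at 12: take all 1250 min → 350 still needed.
Supplier 7 (14): take the remaining 350 → done.
Supplier Z, Supplier H, Supplier 2: unused.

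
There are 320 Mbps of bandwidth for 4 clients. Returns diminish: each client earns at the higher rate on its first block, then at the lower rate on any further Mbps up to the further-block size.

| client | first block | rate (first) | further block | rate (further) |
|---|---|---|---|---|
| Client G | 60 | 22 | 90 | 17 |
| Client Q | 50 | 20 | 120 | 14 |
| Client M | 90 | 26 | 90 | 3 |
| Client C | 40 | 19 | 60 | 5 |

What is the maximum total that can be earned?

6780

Treat each block as its own option and order by rate: Client M/T1 26 > Client G/T1 22 > Client Q/T1 20 > Client C/T1 19 > Client G/T2 17 > Client Q/T2 14 > Client C/T2 5 > Client M/T2 3.
Fill Client M T1 block (90 at 26) — 230 left.
Fill Client G T1 block (60 at 22) — 170 left.
Client Q/T1 (20): +50 — 120 left.
Client C/T1 (19): +40 — 80 left.
Client G/T2: +80 of 90 at 17; pool empty.
Total = 26×90 + 22×60 + 20×50 + 19×40 + 17×80 = 6780.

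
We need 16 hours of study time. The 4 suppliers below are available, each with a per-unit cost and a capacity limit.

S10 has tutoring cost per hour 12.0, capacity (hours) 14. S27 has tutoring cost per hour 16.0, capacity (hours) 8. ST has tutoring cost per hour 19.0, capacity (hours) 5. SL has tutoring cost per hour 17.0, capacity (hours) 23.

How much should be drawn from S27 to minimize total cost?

Cheapest first:
Take 14 from S10 at 12.0 — need 2 more.
Take 2 from S27 at 16.0 to finish.
SL, ST: unused.

2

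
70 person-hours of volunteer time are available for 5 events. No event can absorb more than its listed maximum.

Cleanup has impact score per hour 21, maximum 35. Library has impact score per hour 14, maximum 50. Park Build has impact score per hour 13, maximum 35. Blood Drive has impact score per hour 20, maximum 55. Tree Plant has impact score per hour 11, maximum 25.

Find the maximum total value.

Rank by impact score per hour: Cleanup 21 > Blood Drive 20 > Library 14 > Park Build 13 > Tree Plant 11.
Give Cleanup 35 to hit its cap of 35 ; 35 left.
Blood Drive: +35 (room for 55) → 35. Pool exhausted.
Total = 21×35 + 20×35 = 1435.

1435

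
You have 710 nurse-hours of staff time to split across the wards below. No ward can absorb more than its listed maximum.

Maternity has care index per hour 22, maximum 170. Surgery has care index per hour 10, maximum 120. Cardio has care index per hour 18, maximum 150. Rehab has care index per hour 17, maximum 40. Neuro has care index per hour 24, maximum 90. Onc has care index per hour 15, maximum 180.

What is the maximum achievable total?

12780

Order the wards by care index per hour: Neuro 24 > Maternity 22 > Cardio 18 > Rehab 17 > Onc 15 > Surgery 10.
Neuro: +90 to 90 (cap) — 620 left.
Maternity takes 170 to reach its cap of 170 — 450 left.
Cardio takes 150 to reach its cap of 150 — 300 left.
Rehab takes 40 to reach its cap of 40 — 260 left.
Onc: +180 to 180 (cap) — 80 left.
Surgery: +80 (room for 120) → 80. Pool exhausted.
Total = 22×170 + 10×80 + 18×150 + 17×40 + 24×90 + 15×180 = 12780.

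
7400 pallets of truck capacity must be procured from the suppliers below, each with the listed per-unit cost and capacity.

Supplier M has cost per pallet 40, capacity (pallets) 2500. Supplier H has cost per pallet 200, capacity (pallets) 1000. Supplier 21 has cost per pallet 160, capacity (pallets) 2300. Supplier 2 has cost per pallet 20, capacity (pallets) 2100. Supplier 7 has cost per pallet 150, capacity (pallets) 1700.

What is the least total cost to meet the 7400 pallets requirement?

Cheapest first:
Take 2100 from Supplier 2 at 20 ; need 5300 more.
Take 2500 from Supplier M at 40 ; need 2800 more.
Supplier 7 (150): use full 1700 ; 1100 pallets to go.
Supplier 21 (160): take the remaining 1100 ; done.
Supplier H: unused.
Cost = 2100×20 + 2500×40 + 1700×150 + 1100×160 = 573000.

573000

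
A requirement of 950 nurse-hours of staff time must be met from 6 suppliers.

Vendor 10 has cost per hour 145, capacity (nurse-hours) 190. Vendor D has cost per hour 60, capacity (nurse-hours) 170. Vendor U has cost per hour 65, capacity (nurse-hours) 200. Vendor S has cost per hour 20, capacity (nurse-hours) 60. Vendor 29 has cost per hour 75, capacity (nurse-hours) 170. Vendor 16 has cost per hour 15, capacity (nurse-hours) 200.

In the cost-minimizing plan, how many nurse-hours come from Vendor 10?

150

Use suppliers in increasing cost order.
Vendor 16 (15): use full 200 → 750 nurse-hours to go.
Vendor S at 20: take all 60 nurse-hours → 690 still needed.
Take 170 from Vendor D at 60 → need 520 more.
Vendor U (65): use full 200 → 320 nurse-hours to go.
Vendor 29 (75): use full 170 → 150 nurse-hours to go.
Take 150 from Vendor 10 at 145 to finish.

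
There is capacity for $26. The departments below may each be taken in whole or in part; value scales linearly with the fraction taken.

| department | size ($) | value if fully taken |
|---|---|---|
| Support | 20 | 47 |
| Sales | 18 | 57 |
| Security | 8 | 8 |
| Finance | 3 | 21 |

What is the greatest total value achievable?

Rank by value-to-size ratio: Finance 21/3≈7, Sales 57/18≈3.17, Support 47/20≈2.35, Security 8/8≈1.
Finance: take in full, 3 $ for value 21 → 23 left.
All 18 $ of Sales fit (value 57) → 5 remain.
Only 5 $ remain; take 5/20 of Support for value 47×5/20 = 11.75.
Total value = 89.75.

89.75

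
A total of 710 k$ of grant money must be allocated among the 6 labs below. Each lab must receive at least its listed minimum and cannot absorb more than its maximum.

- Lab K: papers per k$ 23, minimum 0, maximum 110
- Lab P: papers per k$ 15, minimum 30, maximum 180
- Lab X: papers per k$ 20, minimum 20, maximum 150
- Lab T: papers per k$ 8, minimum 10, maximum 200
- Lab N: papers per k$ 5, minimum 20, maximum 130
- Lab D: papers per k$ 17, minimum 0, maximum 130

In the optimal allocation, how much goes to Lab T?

Meeting every minimum uses 0+30+20+10+20+0 = 80 k$, leaving 630.
Rank by papers per k$: Lab K 23 > Lab X 20 > Lab D 17 > Lab P 15 > Lab T 8 > Lab N 5.
Give Lab K 110 more to hit its cap of 110 → 520 left.
Lab X takes 130 more to reach its cap of 150 → 390 left.
Give Lab D 130 more to hit its cap of 130 → 260 left.
Lab P takes 150 more to reach its cap of 180 → 110 left.
Lab T: +110 (room for 190) → 120. Pool exhausted.

120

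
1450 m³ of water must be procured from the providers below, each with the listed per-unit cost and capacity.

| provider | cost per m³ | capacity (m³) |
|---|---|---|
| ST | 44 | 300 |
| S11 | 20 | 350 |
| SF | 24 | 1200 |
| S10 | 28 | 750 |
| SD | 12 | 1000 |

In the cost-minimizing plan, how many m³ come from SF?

100

Fill from the cheapest provider first.
SD (12): use full 1000 → 450 m³ to go.
Take 350 from S11 at 20 → need 100 more.
Take 100 from SF at 24 to finish.
S10, ST: unused.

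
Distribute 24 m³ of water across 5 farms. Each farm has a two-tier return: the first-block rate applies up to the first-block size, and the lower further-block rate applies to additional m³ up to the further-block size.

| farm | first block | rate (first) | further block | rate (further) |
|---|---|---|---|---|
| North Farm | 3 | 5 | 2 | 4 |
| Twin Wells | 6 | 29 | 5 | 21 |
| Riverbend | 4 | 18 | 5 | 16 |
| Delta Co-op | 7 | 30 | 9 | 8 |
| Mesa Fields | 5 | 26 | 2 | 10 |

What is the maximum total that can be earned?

637

Rank every tier by rate: Delta Co-op/T1 30 > Twin Wells/T1 29 > Mesa Fields/T1 26 > Twin Wells/T2 21 > Riverbend/T1 18 > Riverbend/T2 16 > Mesa Fields/T2 10 > Delta Co-op/T2 8 > North Farm/T1 5 > North Farm/T2 4.
Delta Co-op T1 at 30: fill all 7 → 17 left.
Fill Twin Wells T1 block (6 at 29) → 11 left.
Mesa Fields/T1 (26): +5 → 6 left.
Twin Wells T2 at 21: fill all 5 → 1 left.
Riverbend/T1: +1 of 4 at 18; pool empty.
Total = 30×7 + 29×6 + 26×5 + 21×5 + 18×1 = 637.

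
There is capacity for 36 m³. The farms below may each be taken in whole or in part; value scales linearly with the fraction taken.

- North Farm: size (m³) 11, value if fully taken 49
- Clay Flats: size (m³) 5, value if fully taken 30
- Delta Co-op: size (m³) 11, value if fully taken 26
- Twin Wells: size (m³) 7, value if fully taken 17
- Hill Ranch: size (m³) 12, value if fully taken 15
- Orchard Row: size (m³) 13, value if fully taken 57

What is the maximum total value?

Best value per unit of size first: Clay Flats 30/5≈6, North Farm 49/11≈4.45, Orchard Row 57/13≈4.38, Twin Wells 17/7≈2.43, Delta Co-op 26/11≈2.36, Hill Ranch 15/12≈1.25.
All 5 m³ of Clay Flats fit (value 30) → 31 remain.
All 11 m³ of North Farm fit (value 49) → 20 remain.
Orchard Row: take in full, 13 m³ for value 57 → 7 left.
Twin Wells: take in full, 7 m³ for value 17 → 0 left.
Total value = 153.

153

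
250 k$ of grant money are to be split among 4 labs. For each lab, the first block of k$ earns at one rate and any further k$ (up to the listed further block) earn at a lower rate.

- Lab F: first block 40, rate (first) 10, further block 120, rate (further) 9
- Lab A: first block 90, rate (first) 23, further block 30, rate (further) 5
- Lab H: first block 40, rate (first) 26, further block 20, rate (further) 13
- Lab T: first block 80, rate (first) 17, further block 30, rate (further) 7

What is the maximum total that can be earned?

Order all 8 blocks by rate: Lab H/tier1 26 > Lab A/tier1 23 > Lab T/tier1 17 > Lab H/tier2 13 > Lab F/tier1 10 > Lab F/tier2 9 > Lab T/tier2 7 > Lab A/tier2 5.
Fill Lab H tier1 block (40 at 26) → 210 left.
Fill Lab A tier1 block (90 at 23) → 120 left.
Lab T/tier1 (17): +80 → 40 left.
Fill Lab H tier2 block (20 at 13) → 20 left.
20 remain; put them into Lab F tier1 at 10.
Total = 26×40 + 23×90 + 17×80 + 13×20 + 10×20 = 4930.

4930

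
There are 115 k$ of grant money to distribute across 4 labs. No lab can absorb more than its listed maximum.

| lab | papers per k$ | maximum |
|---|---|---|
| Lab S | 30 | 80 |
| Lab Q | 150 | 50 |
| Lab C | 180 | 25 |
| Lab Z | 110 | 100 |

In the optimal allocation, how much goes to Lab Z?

Order the labs by papers per k$: Lab C 180 > Lab Q 150 > Lab Z 110 > Lab S 30.
Lab C: +25 to 25 (cap) → 90 left.
Lab Q takes 50 to reach its cap of 50 → 40 left.
Lab Z: +40 (room for 100) → 40. Pool exhausted.

40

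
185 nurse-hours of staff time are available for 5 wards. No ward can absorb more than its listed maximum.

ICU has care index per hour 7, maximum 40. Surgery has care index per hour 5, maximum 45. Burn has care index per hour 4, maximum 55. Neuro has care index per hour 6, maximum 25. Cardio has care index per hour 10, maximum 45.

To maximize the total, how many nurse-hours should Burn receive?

Order the wards by care index per hour: Cardio 10 > ICU 7 > Neuro 6 > Surgery 5 > Burn 4.
Cardio: +45 to 45 (cap) — 140 left.
ICU takes 40 to reach its cap of 40 — 100 left.
Neuro: +25 to 25 (cap) — 75 left.
Give Surgery 45 to hit its cap of 45 — 30 left.
Burn has room for 55 but only 30 remain, so it gets 30.

30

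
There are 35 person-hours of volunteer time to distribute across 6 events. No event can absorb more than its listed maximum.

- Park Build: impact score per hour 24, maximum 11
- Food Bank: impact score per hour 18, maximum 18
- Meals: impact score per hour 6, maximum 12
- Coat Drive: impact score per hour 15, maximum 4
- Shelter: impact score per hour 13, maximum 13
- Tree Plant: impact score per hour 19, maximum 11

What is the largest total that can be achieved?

707

Rank by impact score per hour: Park Build 24 > Tree Plant 19 > Food Bank 18 > Coat Drive 15 > Shelter 13 > Meals 6.
Park Build takes 11 to reach its cap of 11 — 24 left.
Give Tree Plant 11 to hit its cap of 11 — 13 left.
Food Bank: +13 (room for 18) → 13. Pool exhausted.
Total = 24×11 + 18×13 + 19×11 = 707.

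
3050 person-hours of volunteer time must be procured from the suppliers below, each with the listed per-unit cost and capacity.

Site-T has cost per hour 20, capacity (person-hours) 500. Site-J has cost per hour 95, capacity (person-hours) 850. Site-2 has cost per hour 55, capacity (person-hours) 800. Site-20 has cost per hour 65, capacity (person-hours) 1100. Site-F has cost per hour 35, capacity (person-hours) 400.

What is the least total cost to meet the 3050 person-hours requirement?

Use suppliers in increasing cost order.
Site-T at 20: take all 500 person-hours → 2550 still needed.
Site-F at 35: take all 400 person-hours → 2150 still needed.
Take 800 from Site-2 at 55 → need 1350 more.
Site-20 at 65: take all 1100 person-hours → 250 still needed.
Site-J at 95: take 250 of its 850 → requirement met.
Cost = 500×20 + 400×35 + 800×55 + 1100×65 + 250×95 = 163250.

163250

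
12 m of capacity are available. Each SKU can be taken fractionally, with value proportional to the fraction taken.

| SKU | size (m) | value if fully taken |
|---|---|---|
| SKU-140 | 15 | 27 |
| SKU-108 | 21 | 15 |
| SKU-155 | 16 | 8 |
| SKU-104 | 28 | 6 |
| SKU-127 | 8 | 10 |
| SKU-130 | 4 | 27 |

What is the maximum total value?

41.4

Best value per unit of size first: SKU-130 27/4≈6.75, SKU-140 27/15≈1.8, SKU-127 10/8≈1.25, SKU-108 15/21≈0.714, SKU-155 8/16≈0.5, SKU-104 6/28≈0.214.
SKU-130: take in full, 4 m for value 27 — 8 left.
Fill the last 8 m with part of SKU-140: 8/15 of it earns 14.4.
Total value = 41.4.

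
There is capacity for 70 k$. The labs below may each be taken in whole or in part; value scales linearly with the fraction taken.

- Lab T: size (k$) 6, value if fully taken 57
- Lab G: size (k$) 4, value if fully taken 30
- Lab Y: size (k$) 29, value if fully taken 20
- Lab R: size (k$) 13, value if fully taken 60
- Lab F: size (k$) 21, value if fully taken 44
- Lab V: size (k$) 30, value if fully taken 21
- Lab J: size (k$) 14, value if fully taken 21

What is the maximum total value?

220.4

Sort by value density: Lab T 57/6≈9.5, Lab G 30/4≈7.5, Lab R 60/13≈4.62, Lab F 44/21≈2.1, Lab J 21/14≈1.5, Lab V 21/30≈0.7, Lab Y 20/29≈0.69.
All 6 k$ of Lab T fit (value 57) ; 64 remain.
Lab G: take in full, 4 k$ for value 30 ; 60 left.
All 13 k$ of Lab R fit (value 60) ; 47 remain.
Lab F: take in full, 21 k$ for value 44 ; 26 left.
Lab J: take in full, 14 k$ for value 21 ; 12 left.
Only 12 k$ remain; take 12/30 of Lab V for value 21×12/30 = 8.4.
Total value = 220.4.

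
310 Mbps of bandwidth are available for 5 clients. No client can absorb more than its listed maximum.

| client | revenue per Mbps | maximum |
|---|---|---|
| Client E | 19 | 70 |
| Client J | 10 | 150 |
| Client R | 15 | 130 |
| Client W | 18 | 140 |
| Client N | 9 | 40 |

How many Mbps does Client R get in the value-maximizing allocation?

100

Highest revenue per Mbps first: Client E 19 > Client W 18 > Client R 15 > Client J 10 > Client N 9.
Client E: +70 to 70 (cap) → 240 left.
Give Client W 140 to hit its cap of 140 → 100 left.
Client R: +100 (room for 130) → 100. Pool exhausted.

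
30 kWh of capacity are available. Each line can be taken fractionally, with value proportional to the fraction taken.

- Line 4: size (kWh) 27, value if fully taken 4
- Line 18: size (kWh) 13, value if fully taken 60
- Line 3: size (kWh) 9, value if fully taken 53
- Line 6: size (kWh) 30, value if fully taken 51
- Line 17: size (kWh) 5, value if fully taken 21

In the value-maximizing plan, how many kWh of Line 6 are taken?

3

Sort by value density: Line 3 53/9≈5.89, Line 18 60/13≈4.62, Line 17 21/5≈4.2, Line 6 51/30≈1.7, Line 4 4/27≈0.148.
Take all of Line 3 (9 kWh, value 53) → 21 kWh left.
Line 18: take in full, 13 kWh for value 60 → 8 left.
Line 17: take in full, 5 kWh for value 21 → 3 left.
Only 3 kWh remain; take 3/30 of Line 6 for value 51×3/30 = 5.1.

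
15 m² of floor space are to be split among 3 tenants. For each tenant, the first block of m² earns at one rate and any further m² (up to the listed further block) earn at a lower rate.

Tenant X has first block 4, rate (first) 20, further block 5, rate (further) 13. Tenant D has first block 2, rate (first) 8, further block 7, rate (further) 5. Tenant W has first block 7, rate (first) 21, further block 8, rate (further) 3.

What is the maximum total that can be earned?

Treat each block as its own option and order by rate: Tenant W/tier1 21 > Tenant X/tier1 20 > Tenant X/tier2 13 > Tenant D/tier1 8 > Tenant D/tier2 5 > Tenant W/tier2 3.
Tenant W tier1 at 21: fill all 7 → 8 left.
Fill Tenant X tier1 block (4 at 20) → 4 left.
Tenant X/tier2: +4 of 5 at 13; pool empty.
Total = 21×7 + 20×4 + 13×4 = 279.

279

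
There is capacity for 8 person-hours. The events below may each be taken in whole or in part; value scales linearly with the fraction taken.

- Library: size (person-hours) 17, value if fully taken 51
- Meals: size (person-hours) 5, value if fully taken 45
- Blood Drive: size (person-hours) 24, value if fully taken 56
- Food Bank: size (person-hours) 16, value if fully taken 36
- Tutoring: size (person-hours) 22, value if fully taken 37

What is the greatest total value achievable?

54

Sort by value density: Meals 45/5≈9, Library 51/17≈3, Blood Drive 56/24≈2.33, Food Bank 36/16≈2.25, Tutoring 37/22≈1.68.
Take all of Meals (5 person-hours, value 45) → 3 person-hours left.
3 person-hours left: a 3/17 share of Library gives 51×3/17 = 9.
Total value = 54.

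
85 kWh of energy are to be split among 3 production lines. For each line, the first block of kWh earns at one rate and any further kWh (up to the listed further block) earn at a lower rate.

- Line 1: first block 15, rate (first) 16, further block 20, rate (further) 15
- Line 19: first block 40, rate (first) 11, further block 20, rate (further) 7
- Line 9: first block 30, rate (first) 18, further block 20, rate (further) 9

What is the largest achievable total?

1300

Treat each block as its own option and order by rate: Line 9/first 18 > Line 1/first 16 > Line 1/second 15 > Line 19/first 11 > Line 9/second 9 > Line 19/second 7.
Line 9 first at 18: fill all 30 — 55 left.
Line 1 first at 16: fill all 15 — 40 left.
Line 1/second (15): +20 — 20 left.
20 remain; put them into Line 19 first at 11.
Total = 18×30 + 16×15 + 15×20 + 11×20 = 1300.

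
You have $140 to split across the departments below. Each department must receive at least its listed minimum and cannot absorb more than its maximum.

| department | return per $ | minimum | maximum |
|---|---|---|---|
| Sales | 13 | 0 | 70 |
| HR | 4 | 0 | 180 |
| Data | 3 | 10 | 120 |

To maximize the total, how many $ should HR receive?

Meeting every minimum uses 0+0+10 = 10 $, leaving 130.
Rank by return per $: Sales 13 > HR 4 > Data 3.
Give Sales 70 more to hit its cap of 70 → 60 left.
HR: +60 (room for 180) → 60. Pool exhausted.

60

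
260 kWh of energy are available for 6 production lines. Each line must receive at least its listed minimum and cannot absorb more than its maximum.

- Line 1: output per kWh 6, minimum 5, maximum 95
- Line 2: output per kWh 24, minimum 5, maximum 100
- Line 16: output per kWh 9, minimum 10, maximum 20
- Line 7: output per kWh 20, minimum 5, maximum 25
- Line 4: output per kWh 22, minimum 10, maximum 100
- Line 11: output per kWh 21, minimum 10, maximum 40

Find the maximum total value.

Meeting every minimum uses 5+5+10+5+10+10 = 45 kWh, leaving 215.
Order the production lines by output per kWh: Line 2 24 > Line 4 22 > Line 11 21 > Line 7 20 > Line 16 9 > Line 1 6.
Line 2 takes 95 more to reach its cap of 100 — 120 left.
Give Line 4 90 more to hit its cap of 100 — 30 left.
Line 11: +30 to 40 (cap) — 0 left.
Total = 6×5 + 24×100 + 9×10 + 20×5 + 22×100 + 21×40 = 5660.

5660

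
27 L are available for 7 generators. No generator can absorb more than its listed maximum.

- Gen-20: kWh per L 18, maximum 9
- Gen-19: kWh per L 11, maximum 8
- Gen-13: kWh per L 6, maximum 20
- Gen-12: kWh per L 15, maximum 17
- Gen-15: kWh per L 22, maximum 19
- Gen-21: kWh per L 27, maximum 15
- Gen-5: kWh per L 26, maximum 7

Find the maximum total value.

Order the generators by kWh per L: Gen-21 27 > Gen-5 26 > Gen-15 22 > Gen-20 18 > Gen-12 15 > Gen-19 11 > Gen-13 6.
Gen-21 takes 15 to reach its cap of 15 ; 12 left.
Gen-5 takes 7 to reach its cap of 7 ; 5 left.
Gen-15: +5 (room for 19) → 5. Pool exhausted.
Total = 22×5 + 27×15 + 26×7 = 697.

697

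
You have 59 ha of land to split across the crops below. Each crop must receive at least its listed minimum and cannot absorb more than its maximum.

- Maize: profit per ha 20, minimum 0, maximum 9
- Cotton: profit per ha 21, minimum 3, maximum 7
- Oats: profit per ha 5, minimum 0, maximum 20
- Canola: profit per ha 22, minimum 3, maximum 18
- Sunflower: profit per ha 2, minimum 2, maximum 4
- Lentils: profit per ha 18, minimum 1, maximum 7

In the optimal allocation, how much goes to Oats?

16

Meeting every minimum uses 0+3+0+3+2+1 = 9 ha, leaving 50.
Highest profit per ha first: Canola 22 > Cotton 21 > Maize 20 > Lentils 18 > Oats 5 > Sunflower 2.
Canola takes 15 more to reach its cap of 18 → 35 left.
Cotton takes 4 more to reach its cap of 7 → 31 left.
Maize: +9 to 9 (cap) → 22 left.
Lentils takes 6 more to reach its cap of 7 → 16 left.
Oats has room for 20 more but only 16 remain, so it gets 16.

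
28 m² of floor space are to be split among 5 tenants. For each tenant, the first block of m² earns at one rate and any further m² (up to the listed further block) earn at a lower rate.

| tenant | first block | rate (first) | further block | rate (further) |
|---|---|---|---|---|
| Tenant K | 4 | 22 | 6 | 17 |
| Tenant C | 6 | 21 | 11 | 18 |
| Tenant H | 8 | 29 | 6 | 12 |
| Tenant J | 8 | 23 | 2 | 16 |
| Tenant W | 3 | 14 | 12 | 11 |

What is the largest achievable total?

666

Treat each block as its own option and order by rate: Tenant H/tier1 29 > Tenant J/tier1 23 > Tenant K/tier1 22 > Tenant C/tier1 21 > Tenant C/tier2 18 > Tenant K/tier2 17 > Tenant J/tier2 16 > Tenant W/tier1 14 > Tenant H/tier2 12 > Tenant W/tier2 11.
Fill Tenant H tier1 block (8 at 29) ; 20 left.
Tenant J tier1 at 23: fill all 8 ; 12 left.
Tenant K/tier1 (22): +4 ; 8 left.
Tenant C tier1 at 21: fill all 6 ; 2 left.
Tenant C tier2 at 18: only 2 left, fill 2.
Total = 29×8 + 23×8 + 22×4 + 21×6 + 18×2 = 666.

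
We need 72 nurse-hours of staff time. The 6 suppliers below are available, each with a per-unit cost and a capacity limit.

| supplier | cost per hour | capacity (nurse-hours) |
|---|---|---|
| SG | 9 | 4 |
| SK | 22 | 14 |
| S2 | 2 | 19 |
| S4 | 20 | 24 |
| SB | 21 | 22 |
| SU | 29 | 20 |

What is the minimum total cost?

1082

Cheapest first:
Take 19 from S2 at 2 — need 53 more.
SG (9): use full 4 — 49 nurse-hours to go.
S4 at 20: take all 24 nurse-hours — 25 still needed.
Take 22 from SB at 21 — need 3 more.
SK at 22: take 3 of its 14 — requirement met.
SU: unused.
Cost = 19×2 + 4×9 + 24×20 + 22×21 + 3×22 = 1082.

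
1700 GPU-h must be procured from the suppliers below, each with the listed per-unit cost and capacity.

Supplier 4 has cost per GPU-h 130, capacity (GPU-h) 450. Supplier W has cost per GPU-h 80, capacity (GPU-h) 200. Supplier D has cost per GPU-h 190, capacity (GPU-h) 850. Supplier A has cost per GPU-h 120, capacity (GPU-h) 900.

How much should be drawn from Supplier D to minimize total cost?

150

Use suppliers in increasing cost order.
Supplier W (80): use full 200 ; 1500 GPU-h to go.
Supplier A (120): use full 900 ; 600 GPU-h to go.
Supplier 4 at 130: take all 450 GPU-h ; 150 still needed.
Take 150 from Supplier D at 190 to finish.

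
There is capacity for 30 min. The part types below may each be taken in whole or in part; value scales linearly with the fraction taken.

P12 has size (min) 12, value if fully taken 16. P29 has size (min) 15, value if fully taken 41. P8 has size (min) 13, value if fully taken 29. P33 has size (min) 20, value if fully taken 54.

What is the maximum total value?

81.5

Sort by value density: P29 41/15≈2.73, P33 54/20≈2.7, P8 29/13≈2.23, P12 16/12≈1.33.
Take all of P29 (15 min, value 41) ; 15 min left.
Only 15 min remain; take 15/20 of P33 for value 54×15/20 = 40.5.
Total value = 81.5.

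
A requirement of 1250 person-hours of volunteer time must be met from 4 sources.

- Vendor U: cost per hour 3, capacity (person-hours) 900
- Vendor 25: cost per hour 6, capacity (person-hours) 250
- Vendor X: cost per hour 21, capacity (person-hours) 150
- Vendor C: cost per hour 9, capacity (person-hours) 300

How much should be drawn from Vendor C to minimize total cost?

Use sources in increasing cost order.
Vendor U (3): use full 900 ; 350 person-hours to go.
Vendor 25 at 6: take all 250 person-hours ; 100 still needed.
Vendor C (9): take the remaining 100 ; done.
Vendor X: unused.

100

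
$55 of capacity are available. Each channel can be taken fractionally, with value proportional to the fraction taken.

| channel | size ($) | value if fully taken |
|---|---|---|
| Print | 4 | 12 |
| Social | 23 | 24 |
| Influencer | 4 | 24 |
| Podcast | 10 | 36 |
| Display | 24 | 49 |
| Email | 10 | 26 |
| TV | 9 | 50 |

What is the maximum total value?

Best value per unit of size first: Influencer 24/4≈6, TV 50/9≈5.56, Podcast 36/10≈3.6, Print 12/4≈3, Email 26/10≈2.6, Display 49/24≈2.04, Social 24/23≈1.04.
Influencer: take in full, 4 $ for value 24 → 51 left.
TV: take in full, 9 $ for value 50 → 42 left.
Podcast: take in full, 10 $ for value 36 → 32 left.
Print: take in full, 4 $ for value 12 → 28 left.
All 10 $ of Email fit (value 26) → 18 remain.
Only 18 $ remain; take 18/24 of Display for value 49×18/24 = 36.75.
Total value = 184.75.

184.75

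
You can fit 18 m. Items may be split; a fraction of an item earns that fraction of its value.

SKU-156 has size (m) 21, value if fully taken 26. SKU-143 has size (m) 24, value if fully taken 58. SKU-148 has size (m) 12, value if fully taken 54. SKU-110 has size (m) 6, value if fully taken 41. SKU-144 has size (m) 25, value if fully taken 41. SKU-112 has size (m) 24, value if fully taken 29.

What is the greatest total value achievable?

95

Rank by value-to-size ratio: SKU-110 41/6≈6.83, SKU-148 54/12≈4.5, SKU-143 58/24≈2.42, SKU-144 41/25≈1.64, SKU-156 26/21≈1.24, SKU-112 29/24≈1.21.
SKU-110: take in full, 6 m for value 41 ; 12 left.
SKU-148: take in full, 12 m for value 54 ; 0 left.
Total value = 95.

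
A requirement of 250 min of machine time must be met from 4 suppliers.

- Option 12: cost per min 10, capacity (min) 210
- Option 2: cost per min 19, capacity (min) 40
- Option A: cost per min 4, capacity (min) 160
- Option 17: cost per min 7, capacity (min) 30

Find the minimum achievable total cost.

1450

Cheapest first:
Take 160 from Option A at 4 — need 90 more.
Option 17 at 7: take all 30 min — 60 still needed.
Option 12 (10): take the remaining 60 — done.
Option 2: unused.
Cost = 160×4 + 30×7 + 60×10 = 1450.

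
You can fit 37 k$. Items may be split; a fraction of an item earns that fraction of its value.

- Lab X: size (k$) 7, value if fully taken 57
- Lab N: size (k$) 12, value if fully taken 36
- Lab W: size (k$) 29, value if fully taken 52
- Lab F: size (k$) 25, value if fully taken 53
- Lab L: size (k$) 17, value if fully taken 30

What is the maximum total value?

131.16

Rank by value-to-size ratio: Lab X 57/7≈8.14, Lab N 36/12≈3, Lab F 53/25≈2.12, Lab W 52/29≈1.79, Lab L 30/17≈1.76.
All 7 k$ of Lab X fit (value 57) → 30 remain.
Lab N: take in full, 12 k$ for value 36 → 18 left.
Only 18 k$ remain; take 18/25 of Lab F for value 53×18/25 = 38.16.
Total value = 131.16.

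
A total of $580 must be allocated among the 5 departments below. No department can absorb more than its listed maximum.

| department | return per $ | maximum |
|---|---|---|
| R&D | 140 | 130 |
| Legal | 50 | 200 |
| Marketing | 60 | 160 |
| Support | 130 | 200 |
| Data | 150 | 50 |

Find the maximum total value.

Highest return per $ first: Data 150 > R&D 140 > Support 130 > Marketing 60 > Legal 50.
Data: +50 to 50 (cap) — 530 left.
R&D takes 130 to reach its cap of 130 — 400 left.
Support: +200 to 200 (cap) — 200 left.
Marketing takes 160 to reach its cap of 160 — 40 left.
Only 40 left; Legal takes them to reach 40.
Total = 140×130 + 50×40 + 60×160 + 130×200 + 150×50 = 63300.

63300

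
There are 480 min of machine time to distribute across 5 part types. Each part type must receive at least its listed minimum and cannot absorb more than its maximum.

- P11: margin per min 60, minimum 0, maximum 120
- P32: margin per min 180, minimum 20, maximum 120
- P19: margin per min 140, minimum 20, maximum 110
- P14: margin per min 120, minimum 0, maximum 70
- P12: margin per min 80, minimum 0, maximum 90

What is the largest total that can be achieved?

Meeting every minimum uses 0+20+20+0+0 = 40 min, leaving 440.
Highest margin per min first: P32 180 > P19 140 > P14 120 > P12 80 > P11 60.
Give P32 100 more to hit its cap of 120 — 340 left.
P19 takes 90 more to reach its cap of 110 — 250 left.
P14: +70 to 70 (cap) — 180 left.
P12: +90 to 90 (cap) — 90 left.
P11: +90 (room for 120) → 90. Pool exhausted.
Total = 60×90 + 180×120 + 140×110 + 120×70 + 80×90 = 58000.

58000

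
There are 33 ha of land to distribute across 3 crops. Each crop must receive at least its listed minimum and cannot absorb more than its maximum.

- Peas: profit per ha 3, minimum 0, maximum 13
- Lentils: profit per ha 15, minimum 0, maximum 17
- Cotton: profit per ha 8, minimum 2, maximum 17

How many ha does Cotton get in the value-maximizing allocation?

16

Meeting every minimum uses 0+0+2 = 2 ha, leaving 31.
Highest profit per ha first: Lentils 15 > Cotton 8 > Peas 3.
Give Lentils 17 more to hit its cap of 17 → 14 left.
Cotton has room for 15 more but only 14 remain, so it gets 16.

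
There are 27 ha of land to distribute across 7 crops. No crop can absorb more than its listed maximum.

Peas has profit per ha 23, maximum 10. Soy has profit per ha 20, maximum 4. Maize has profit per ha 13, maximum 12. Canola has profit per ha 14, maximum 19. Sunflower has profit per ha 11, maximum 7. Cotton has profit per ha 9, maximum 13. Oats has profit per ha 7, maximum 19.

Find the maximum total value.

492

Highest profit per ha first: Peas 23 > Soy 20 > Canola 14 > Maize 13 > Sunflower 11 > Cotton 9 > Oats 7.
Peas takes 10 to reach its cap of 10 — 17 left.
Give Soy 4 to hit its cap of 4 — 13 left.
Only 13 left; Canola takes them to reach 13.
Total = 23×10 + 20×4 + 14×13 = 492.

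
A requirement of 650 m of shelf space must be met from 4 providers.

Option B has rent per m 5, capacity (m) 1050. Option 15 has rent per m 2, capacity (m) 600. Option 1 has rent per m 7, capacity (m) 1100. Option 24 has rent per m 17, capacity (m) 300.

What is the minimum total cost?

Use providers in increasing cost order.
Take 600 from Option 15 at 2 — need 50 more.
Take 50 from Option B at 5 to finish.
Option 1, Option 24: unused.
Cost = 600×2 + 50×5 = 1450.

1450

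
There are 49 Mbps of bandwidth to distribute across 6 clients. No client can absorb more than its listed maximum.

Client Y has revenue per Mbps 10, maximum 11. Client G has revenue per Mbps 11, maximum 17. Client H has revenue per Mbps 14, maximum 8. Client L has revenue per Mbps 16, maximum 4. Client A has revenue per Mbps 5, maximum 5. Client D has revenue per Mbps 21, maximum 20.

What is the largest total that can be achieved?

Order the clients by revenue per Mbps: Client D 21 > Client L 16 > Client H 14 > Client G 11 > Client Y 10 > Client A 5.
Give Client D 20 to hit its cap of 20 → 29 left.
Give Client L 4 to hit its cap of 4 → 25 left.
Client H takes 8 to reach its cap of 8 → 17 left.
Client G takes 17 to reach its cap of 17 → 0 left.
Total = 11×17 + 14×8 + 16×4 + 21×20 = 783.

783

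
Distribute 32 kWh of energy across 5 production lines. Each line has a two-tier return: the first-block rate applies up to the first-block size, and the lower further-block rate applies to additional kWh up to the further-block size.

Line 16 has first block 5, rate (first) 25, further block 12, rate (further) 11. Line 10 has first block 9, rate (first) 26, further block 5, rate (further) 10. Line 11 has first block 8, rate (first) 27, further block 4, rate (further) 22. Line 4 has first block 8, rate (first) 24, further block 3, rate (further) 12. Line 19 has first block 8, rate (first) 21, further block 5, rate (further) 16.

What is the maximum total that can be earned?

811

Rank every tier by rate: Line 11/T1 27 > Line 10/T1 26 > Line 16/T1 25 > Line 4/T1 24 > Line 11/T2 22 > Line 19/T1 21 > Line 19/T2 16 > Line 4/T2 12 > Line 16/T2 11 > Line 10/T2 10.
Line 11 T1 at 27: fill all 8 ; 24 left.
Line 10/T1 (26): +9 ; 15 left.
Line 16/T1 (25): +5 ; 10 left.
Line 4/T1 (24): +8 ; 2 left.
Line 11/T2: +2 of 4 at 22; pool empty.
Total = 27×8 + 26×9 + 25×5 + 24×8 + 22×2 = 811.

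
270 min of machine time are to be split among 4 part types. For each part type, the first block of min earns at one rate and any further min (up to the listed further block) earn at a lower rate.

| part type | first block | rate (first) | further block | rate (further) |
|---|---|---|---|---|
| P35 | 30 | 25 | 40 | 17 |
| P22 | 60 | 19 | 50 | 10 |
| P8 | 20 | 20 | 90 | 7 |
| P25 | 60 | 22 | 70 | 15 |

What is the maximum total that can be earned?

Order all 8 blocks by rate: P35/T1 25 > P25/T1 22 > P8/T1 20 > P22/T1 19 > P35/T2 17 > P25/T2 15 > P22/T2 10 > P8/T2 7.
P35 T1 at 25: fill all 30 — 240 left.
P25 T1 at 22: fill all 60 — 180 left.
P8 T1 at 20: fill all 20 — 160 left.
P22 T1 at 19: fill all 60 — 100 left.
P35/T2 (17): +40 — 60 left.
60 remain; put them into P25 T2 at 15.
Total = 25×30 + 22×60 + 20×20 + 19×60 + 17×40 + 15×60 = 5190.

5190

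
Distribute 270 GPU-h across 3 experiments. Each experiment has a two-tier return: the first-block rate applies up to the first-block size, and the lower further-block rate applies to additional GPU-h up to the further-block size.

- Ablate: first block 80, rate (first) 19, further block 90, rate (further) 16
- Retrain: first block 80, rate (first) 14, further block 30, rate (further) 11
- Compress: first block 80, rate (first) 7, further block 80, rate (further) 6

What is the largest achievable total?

4300

Treat each block as its own option and order by rate: Ablate/T1 19 > Ablate/T2 16 > Retrain/T1 14 > Retrain/T2 11 > Compress/T1 7 > Compress/T2 6.
Ablate/T1 (19): +80 ; 190 left.
Ablate/T2 (16): +90 ; 100 left.
Fill Retrain T1 block (80 at 14) ; 20 left.
20 remain; put them into Retrain T2 at 11.
Total = 19×80 + 16×90 + 14×80 + 11×20 = 4300.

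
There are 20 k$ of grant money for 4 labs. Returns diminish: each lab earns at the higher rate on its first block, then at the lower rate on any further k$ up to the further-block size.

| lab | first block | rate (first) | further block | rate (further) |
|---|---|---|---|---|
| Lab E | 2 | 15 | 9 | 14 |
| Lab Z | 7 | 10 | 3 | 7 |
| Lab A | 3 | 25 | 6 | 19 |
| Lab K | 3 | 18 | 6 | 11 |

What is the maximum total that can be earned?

Order all 8 blocks by rate: Lab A/first 25 > Lab A/second 19 > Lab K/first 18 > Lab E/first 15 > Lab E/second 14 > Lab K/second 11 > Lab Z/first 10 > Lab Z/second 7.
Lab A first at 25: fill all 3 → 17 left.
Lab A/second (19): +6 → 11 left.
Lab K/first (18): +3 → 8 left.
Fill Lab E first block (2 at 15) → 6 left.
6 remain; put them into Lab E second at 14.
Total = 25×3 + 19×6 + 18×3 + 15×2 + 14×6 = 357.

357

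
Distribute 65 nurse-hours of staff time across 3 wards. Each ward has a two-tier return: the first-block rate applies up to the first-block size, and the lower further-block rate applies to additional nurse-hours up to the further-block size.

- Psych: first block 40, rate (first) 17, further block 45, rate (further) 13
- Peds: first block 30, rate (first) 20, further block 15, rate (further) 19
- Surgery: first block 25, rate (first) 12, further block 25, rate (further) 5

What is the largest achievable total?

Treat each block as its own option and order by rate: Peds/tier1 20 > Peds/tier2 19 > Psych/tier1 17 > Psych/tier2 13 > Surgery/tier1 12 > Surgery/tier2 5.
Peds/tier1 (20): +30 ; 35 left.
Peds tier2 at 19: fill all 15 ; 20 left.
Psych/tier1: +20 of 40 at 17; pool empty.
Total = 20×30 + 19×15 + 17×20 = 1225.

1225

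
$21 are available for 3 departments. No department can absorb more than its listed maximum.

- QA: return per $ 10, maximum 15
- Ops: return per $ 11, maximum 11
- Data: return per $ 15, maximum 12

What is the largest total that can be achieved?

Highest return per $ first: Data 15 > Ops 11 > QA 10.
Data: +12 to 12 (cap) ; 9 left.
Ops has room for 11 but only 9 remain, so it gets 9.
Total = 11×9 + 15×12 = 279.

279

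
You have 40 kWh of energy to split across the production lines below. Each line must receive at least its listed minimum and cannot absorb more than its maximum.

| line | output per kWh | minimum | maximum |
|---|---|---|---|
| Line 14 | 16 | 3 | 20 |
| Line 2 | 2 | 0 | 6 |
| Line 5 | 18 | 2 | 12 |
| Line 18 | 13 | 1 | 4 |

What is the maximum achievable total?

Meeting every minimum uses 3+0+2+1 = 6 kWh, leaving 34.
Order the production lines by output per kWh: Line 5 18 > Line 14 16 > Line 18 13 > Line 2 2.
Line 5: +10 to 12 (cap) ; 24 left.
Line 14 takes 17 more to reach its cap of 20 ; 7 left.
Line 18 takes 3 more to reach its cap of 4 ; 4 left.
Line 2 has room for 6 more but only 4 remain, so it gets 4.
Total = 16×20 + 2×4 + 18×12 + 13×4 = 596.

596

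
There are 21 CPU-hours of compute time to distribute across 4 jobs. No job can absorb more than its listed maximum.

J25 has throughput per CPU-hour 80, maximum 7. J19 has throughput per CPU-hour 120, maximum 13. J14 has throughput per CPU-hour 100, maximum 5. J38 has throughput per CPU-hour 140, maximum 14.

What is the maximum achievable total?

Highest throughput per CPU-hour first: J38 140 > J19 120 > J14 100 > J25 80.
J38 takes 14 to reach its cap of 14 → 7 left.
Only 7 left; J19 takes them to reach 7.
Total = 120×7 + 140×14 = 2800.

2800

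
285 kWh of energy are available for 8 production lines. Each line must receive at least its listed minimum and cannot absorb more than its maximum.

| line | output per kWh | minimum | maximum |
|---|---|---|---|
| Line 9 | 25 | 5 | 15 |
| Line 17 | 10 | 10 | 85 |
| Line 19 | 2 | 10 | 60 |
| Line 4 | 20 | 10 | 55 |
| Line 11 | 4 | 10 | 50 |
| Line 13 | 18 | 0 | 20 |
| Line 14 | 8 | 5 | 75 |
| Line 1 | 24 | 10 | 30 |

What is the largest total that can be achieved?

Meeting every minimum uses 5+10+10+10+10+0+5+10 = 60 kWh, leaving 225.
Order the production lines by output per kWh: Line 9 25 > Line 1 24 > Line 4 20 > Line 13 18 > Line 17 10 > Line 14 8 > Line 11 4 > Line 19 2.
Give Line 9 10 more to hit its cap of 15 — 215 left.
Give Line 1 20 more to hit its cap of 30 — 195 left.
Line 4: +45 to 55 (cap) — 150 left.
Line 13: +20 to 20 (cap) — 130 left.
Line 17 takes 75 more to reach its cap of 85 — 55 left.
Line 14 has room for 70 more but only 55 remain, so it gets 60.
Total = 25×15 + 10×85 + 2×10 + 20×55 + 4×10 + 18×20 + 8×60 + 24×30 = 3945.

3945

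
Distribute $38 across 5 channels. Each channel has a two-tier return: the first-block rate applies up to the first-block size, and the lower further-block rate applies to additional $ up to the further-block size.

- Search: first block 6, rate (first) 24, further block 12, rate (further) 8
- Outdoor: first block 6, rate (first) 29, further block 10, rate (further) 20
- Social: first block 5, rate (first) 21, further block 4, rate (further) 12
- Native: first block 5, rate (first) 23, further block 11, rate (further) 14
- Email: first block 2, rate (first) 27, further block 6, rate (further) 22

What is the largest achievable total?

Treat each block as its own option and order by rate: Outdoor/T1 29 > Email/T1 27 > Search/T1 24 > Native/T1 23 > Email/T2 22 > Social/T1 21 > Outdoor/T2 20 > Native/T2 14 > Social/T2 12 > Search/T2 8.
Fill Outdoor T1 block (6 at 29) → 32 left.
Email/T1 (27): +2 → 30 left.
Search T1 at 24: fill all 6 → 24 left.
Native T1 at 23: fill all 5 → 19 left.
Email/T2 (22): +6 → 13 left.
Social T1 at 21: fill all 5 → 8 left.
Outdoor T2 at 20: only 8 left, fill 8.
Total = 29×6 + 27×2 + 24×6 + 23×5 + 22×6 + 21×5 + 20×8 = 884.

884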